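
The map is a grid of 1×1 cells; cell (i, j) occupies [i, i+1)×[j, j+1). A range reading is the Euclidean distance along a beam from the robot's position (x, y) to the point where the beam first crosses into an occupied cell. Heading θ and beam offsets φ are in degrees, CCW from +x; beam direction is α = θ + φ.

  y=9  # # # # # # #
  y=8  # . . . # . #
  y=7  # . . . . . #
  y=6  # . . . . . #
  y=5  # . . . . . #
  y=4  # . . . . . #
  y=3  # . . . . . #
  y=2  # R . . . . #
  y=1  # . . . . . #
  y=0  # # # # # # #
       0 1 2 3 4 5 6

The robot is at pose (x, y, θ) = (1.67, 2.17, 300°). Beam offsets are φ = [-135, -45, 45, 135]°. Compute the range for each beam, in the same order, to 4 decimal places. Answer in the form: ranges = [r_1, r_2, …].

beam 1: φ=-135°, α=165°
  cosα=-0.9659 sinα=0.2588 | (1,2) | tMaxX 0.6936 tMaxY 3.2069 | tΔX 1.0353 tΔY 3.8637
    t=0.6936 [x] (0,2) — stop
  → r_1 = 0.6936
beam 2: φ=-45°, α=255°
  cosα=-0.2588 sinα=-0.9659 | (1,2) | tMaxX 2.5887 tMaxY 0.1760 | tΔX 3.8637 tΔY 1.0353
    t=0.1760 [y] (1,1)
    t=1.2113 [y] (1,0) — stop
  → r_2 = 1.2113
beam 3: φ=45°, α=345°
  cosα=0.9659 sinα=-0.2588 | (1,2) | tMaxX 0.3416 tMaxY 0.6568 | tΔX 1.0353 tΔY 3.8637
    t=0.3416 [x] (2,2)
    t=0.6568 [y] (2,1)
    t=1.3769 [x] (3,1)
    t=2.4122 [x] (4,1)
    t=3.4475 [x] (5,1)
    t=4.4827 [x] (6,1) — stop
  → r_3 = 4.4827
beam 4: φ=135°, α=75°
  cosα=0.2588 sinα=0.9659 | (1,2) | tMaxX 1.2750 tMaxY 0.8593 | tΔX 3.8637 tΔY 1.0353
    t=0.8593 [y] (1,3)
    t=1.2750 [x] (2,3)
    t=1.8946 [y] (2,4)
    t=2.9298 [y] (2,5)
    t=3.9651 [y] (2,6)
    t=5.0004 [y] (2,7)
    t=5.1387 [x] (3,7)
    t=6.0357 [y] (3,8)
    t=7.0709 [y] (3,9) — stop
  → r_4 = 7.0709

ranges = [0.6936, 1.2113, 4.4827, 7.0709]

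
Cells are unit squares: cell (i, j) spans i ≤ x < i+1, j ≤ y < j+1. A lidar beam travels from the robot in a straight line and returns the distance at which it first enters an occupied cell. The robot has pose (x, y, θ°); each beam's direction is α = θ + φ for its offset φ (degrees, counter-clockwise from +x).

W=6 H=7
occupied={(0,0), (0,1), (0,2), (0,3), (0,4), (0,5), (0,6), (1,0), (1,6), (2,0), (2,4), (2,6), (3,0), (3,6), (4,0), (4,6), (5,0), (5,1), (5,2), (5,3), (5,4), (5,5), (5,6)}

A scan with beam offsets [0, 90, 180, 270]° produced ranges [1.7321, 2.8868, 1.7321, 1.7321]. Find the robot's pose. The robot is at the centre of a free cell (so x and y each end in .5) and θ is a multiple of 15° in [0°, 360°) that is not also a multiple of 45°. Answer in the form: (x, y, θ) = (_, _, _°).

Enumerate (i+0.5, j+0.5, θ) over the 19 free cells and 16 admissible headings. For each, cast all 4 beams and compare to the given ranges.
  (4.5, 2.5, 300°): beam 1 = 1.0000 ≠ 1.7321 ✗
  (1.5, 1.5, 240°): beam 1 = 0.5774 ≠ 1.7321 ✗
  (1.5, 5.5, 195°): beam 1 = 0.5176 ≠ 1.7321 ✗
  …
  (3.5, 2.5, 120°): r_1=1.7321, r_2=2.8868, r_3=1.7321, r_4=1.7321 — all match ✓
Only this pose fits every beam.

(x, y, θ) = (3.5, 2.5, 120°)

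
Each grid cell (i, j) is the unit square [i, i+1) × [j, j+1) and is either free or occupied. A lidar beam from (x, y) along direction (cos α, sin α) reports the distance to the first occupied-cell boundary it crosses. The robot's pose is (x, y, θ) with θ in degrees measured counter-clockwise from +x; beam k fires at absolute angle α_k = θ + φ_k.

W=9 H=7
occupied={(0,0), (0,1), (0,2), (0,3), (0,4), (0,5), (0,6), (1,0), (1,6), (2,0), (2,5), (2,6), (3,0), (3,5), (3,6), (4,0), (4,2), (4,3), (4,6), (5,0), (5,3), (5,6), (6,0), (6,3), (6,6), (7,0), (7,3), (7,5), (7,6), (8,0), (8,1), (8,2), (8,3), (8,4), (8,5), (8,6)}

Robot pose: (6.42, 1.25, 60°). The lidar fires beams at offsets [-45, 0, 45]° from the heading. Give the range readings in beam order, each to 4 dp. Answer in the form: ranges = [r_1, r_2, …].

beam 1: φ=-45°, α=15°
  direction (0.9659, 0.2588); cell (6,1); t to first gridline: x 0.6005, y 2.8978 (then +1.0353 / +3.8637)
    (7,1) via x @ 0.6005
    (8,1) via x @ 1.6357  # hit
  → r_1 = 1.6357
beam 2: φ=0°, α=60°
  direction (0.5000, 0.8660); cell (6,1); t to first gridline: x 1.1600, y 0.8660 (then +2.0000 / +1.1547)
    (6,2) via y @ 0.8660
    (7,2) via x @ 1.1600
    (7,3) via y @ 2.0207  # hit
  → r_2 = 2.0207
beam 3: φ=45°, α=105°
  direction (-0.2588, 0.9659); cell (6,1); t to first gridline: x 1.6228, y 0.7765 (then +3.8637 / +1.0353)
    (6,2) via y @ 0.7765
    (5,2) via x @ 1.6228
    (5,3) via y @ 1.8117  # hit
  → r_3 = 1.8117

ranges = [1.6357, 2.0207, 1.8117]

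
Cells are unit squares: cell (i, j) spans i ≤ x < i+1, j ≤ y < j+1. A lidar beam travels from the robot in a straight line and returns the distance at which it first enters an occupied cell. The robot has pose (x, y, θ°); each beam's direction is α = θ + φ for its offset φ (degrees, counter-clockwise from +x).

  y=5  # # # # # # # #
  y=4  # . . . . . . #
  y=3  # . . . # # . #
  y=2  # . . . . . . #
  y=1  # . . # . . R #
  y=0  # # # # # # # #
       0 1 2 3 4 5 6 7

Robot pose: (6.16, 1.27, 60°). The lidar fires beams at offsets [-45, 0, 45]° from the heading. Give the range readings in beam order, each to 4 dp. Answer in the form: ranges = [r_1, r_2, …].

beam 1: φ=-45°, α=15°
  direction (0.9659, 0.2588); cell (6,1); t to first gridline: x 0.8696, y 2.8205 (then +1.0353 / +3.8637)
    (7,1) via x @ 0.8696  # hit
  → r_1 = 0.8696
beam 2: φ=0°, α=60°
  direction (0.5000, 0.8660); cell (6,1); t to first gridline: x 1.6800, y 0.8429 (then +2.0000 / +1.1547)
    (6,2) via y @ 0.8429
    (7,2) via x @ 1.6800  # hit
  → r_2 = 1.6800
beam 3: φ=45°, α=105°
  direction (-0.2588, 0.9659); cell (6,1); t to first gridline: x 0.6182, y 0.7558 (then +3.8637 / +1.0353)
    (5,1) via x @ 0.6182
    (5,2) via y @ 0.7558
    (5,3) via y @ 1.7910  # hit
  → r_3 = 1.7910

ranges = [0.8696, 1.6800, 1.7910]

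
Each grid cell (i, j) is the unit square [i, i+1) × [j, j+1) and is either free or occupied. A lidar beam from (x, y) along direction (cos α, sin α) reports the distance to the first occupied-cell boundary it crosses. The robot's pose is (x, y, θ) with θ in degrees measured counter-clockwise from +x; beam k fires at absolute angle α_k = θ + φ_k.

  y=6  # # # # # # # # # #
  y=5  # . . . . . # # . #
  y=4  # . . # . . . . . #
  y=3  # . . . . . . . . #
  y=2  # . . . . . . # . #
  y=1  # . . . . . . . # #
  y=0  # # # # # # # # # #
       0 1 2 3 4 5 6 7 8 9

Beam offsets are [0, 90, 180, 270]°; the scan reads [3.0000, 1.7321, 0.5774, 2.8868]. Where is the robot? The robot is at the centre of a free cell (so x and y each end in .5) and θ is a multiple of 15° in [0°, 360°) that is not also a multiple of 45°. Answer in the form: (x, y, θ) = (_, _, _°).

The pose lattice has 35·16 = 560 candidates. Test each by forward raycasting.
  (1.5, 1.5, 240°): beam 1 = 0.5774 ≠ 3.0000 ✗
  (6.5, 3.5, 285°): beam 1 = 2.5882 ≠ 3.0000 ✗
  (6.5, 2.5, 105°): beam 1 = 3.6235 ≠ 3.0000 ✗
  …
  (6.5, 2.5, 150°): r_1=3.0000, r_2=1.7321, r_3=0.5774, r_4=2.8868 — all match ✓
No second candidate reproduces the full scan.

(x, y, θ) = (6.5, 2.5, 150°)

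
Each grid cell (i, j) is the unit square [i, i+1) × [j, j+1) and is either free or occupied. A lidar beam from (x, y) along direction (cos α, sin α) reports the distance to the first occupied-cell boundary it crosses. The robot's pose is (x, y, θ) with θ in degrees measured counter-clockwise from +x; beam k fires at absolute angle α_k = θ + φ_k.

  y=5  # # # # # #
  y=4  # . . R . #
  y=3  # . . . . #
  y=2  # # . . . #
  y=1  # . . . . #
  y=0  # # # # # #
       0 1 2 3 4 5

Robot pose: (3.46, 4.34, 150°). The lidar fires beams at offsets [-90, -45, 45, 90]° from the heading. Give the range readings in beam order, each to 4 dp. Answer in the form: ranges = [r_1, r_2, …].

ranges = [0.7621, 0.6833, 2.5468, 3.8567]

beam 1: φ=-90°, α=60°
  dir = (cos 60°, sin 60°) = (0.5000, 0.8660); from cell (3,4)
  next x-line at t=1.0800, next y-line at t=0.7621; Δt_x=2.0000, Δt_y=1.1547
    y: enter (3,5) at t=0.7621 ← occupied
  → r_1 = 0.7621
beam 2: φ=-45°, α=105°
  dir = (cos 105°, sin 105°) = (-0.2588, 0.9659); from cell (3,4)
  next x-line at t=1.7773, next y-line at t=0.6833; Δt_x=3.8637, Δt_y=1.0353
    y: enter (3,5) at t=0.6833 ← occupied
  → r_2 = 0.6833
beam 3: φ=45°, α=195°
  dir = (cos 195°, sin 195°) = (-0.9659, -0.2588); from cell (3,4)
  next x-line at t=0.4762, next y-line at t=1.3137; Δt_x=1.0353, Δt_y=3.8637
    x: enter (2,4) at t=0.4762
    y: enter (2,3) at t=1.3137
    x: enter (1,3) at t=1.5115
    x: enter (0,3) at t=2.5468 ← occupied
  → r_3 = 2.5468
beam 4: φ=90°, α=240°
  dir = (cos 240°, sin 240°) = (-0.5000, -0.8660); from cell (3,4)
  next x-line at t=0.9200, next y-line at t=0.3926; Δt_x=2.0000, Δt_y=1.1547
    y: enter (3,3) at t=0.3926
    x: enter (2,3) at t=0.9200
    y: enter (2,2) at t=1.5473
    y: enter (2,1) at t=2.7020
    x: enter (1,1) at t=2.9200
    y: enter (1,0) at t=3.8567 ← occupied
  → r_4 = 3.8567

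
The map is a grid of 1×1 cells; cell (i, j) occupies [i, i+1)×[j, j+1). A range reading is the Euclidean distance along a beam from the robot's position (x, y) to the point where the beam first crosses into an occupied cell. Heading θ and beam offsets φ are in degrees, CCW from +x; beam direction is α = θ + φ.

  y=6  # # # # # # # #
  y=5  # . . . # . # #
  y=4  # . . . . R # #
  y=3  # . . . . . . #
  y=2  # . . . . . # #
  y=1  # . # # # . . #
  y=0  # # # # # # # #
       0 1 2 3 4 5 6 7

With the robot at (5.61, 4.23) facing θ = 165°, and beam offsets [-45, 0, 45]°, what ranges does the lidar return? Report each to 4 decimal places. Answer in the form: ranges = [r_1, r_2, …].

beam 1: φ=-45°, α=120°
  dir = (cos 120°, sin 120°) = (-0.5000, 0.8660); from cell (5,4)
  next x-line at t=1.2200, next y-line at t=0.8891; Δt_x=2.0000, Δt_y=1.1547
    y: enter (5,5) at t=0.8891
    x: enter (4,5) at t=1.2200 ← occupied
  → r_1 = 1.2200
beam 2: φ=0°, α=165°
  dir = (cos 165°, sin 165°) = (-0.9659, 0.2588); from cell (5,4)
  next x-line at t=0.6315, next y-line at t=2.9751; Δt_x=1.0353, Δt_y=3.8637
    x: enter (4,4) at t=0.6315
    x: enter (3,4) at t=1.6668
    x: enter (2,4) at t=2.7021
    y: enter (2,5) at t=2.9751
    x: enter (1,5) at t=3.7373
    x: enter (0,5) at t=4.7726 ← occupied
  → r_2 = 4.7726
beam 3: φ=45°, α=210°
  dir = (cos 210°, sin 210°) = (-0.8660, -0.5000); from cell (5,4)
  next x-line at t=0.7044, next y-line at t=0.4600; Δt_x=1.1547, Δt_y=2.0000
    y: enter (5,3) at t=0.4600
    x: enter (4,3) at t=0.7044
    x: enter (3,3) at t=1.8591
    y: enter (3,2) at t=2.4600
    x: enter (2,2) at t=3.0138
    x: enter (1,2) at t=4.1685
    y: enter (1,1) at t=4.4600
    x: enter (0,1) at t=5.3232 ← occupied
  → r_3 = 5.3232

ranges = [1.2200, 4.7726, 5.3232]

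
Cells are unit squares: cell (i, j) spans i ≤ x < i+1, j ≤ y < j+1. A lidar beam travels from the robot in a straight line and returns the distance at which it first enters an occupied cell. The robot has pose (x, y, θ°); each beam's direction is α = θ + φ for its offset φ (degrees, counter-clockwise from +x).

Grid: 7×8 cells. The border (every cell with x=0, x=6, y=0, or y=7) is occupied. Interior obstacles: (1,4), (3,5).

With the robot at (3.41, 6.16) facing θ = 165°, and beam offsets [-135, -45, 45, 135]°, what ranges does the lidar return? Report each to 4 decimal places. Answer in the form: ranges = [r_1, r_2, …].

ranges = [1.6800, 0.9699, 0.3200, 0.1848]

beam 1: φ=-135°, α=30°
  cosα=0.8660 sinα=0.5000 | (3,6) | tMaxX 0.6813 tMaxY 1.6800 | tΔX 1.1547 tΔY 2.0000
    t=0.6813 [x] (4,6)
    t=1.6800 [y] (4,7) — stop
  → r_1 = 1.6800
beam 2: φ=-45°, α=120°
  cosα=-0.5000 sinα=0.8660 | (3,6) | tMaxX 0.8200 tMaxY 0.9699 | tΔX 2.0000 tΔY 1.1547
    t=0.8200 [x] (2,6)
    t=0.9699 [y] (2,7) — stop
  → r_2 = 0.9699
beam 3: φ=45°, α=210°
  cosα=-0.8660 sinα=-0.5000 | (3,6) | tMaxX 0.4734 tMaxY 0.3200 | tΔX 1.1547 tΔY 2.0000
    t=0.3200 [y] (3,5) — stop
  → r_3 = 0.3200
beam 4: φ=135°, α=300°
  cosα=0.5000 sinα=-0.8660 | (3,6) | tMaxX 1.1800 tMaxY 0.1848 | tΔX 2.0000 tΔY 1.1547
    t=0.1848 [y] (3,5) — stop
  → r_4 = 0.1848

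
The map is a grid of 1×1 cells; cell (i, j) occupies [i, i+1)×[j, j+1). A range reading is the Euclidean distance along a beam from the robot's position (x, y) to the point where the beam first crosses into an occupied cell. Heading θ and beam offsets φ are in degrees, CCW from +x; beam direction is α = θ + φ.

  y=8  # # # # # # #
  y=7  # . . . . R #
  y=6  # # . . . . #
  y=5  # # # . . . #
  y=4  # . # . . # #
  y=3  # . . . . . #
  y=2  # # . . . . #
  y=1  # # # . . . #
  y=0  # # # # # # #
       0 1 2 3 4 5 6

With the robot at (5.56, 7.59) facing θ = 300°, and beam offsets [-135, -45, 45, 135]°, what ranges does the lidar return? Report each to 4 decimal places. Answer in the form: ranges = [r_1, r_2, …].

beam 1: φ=-135°, α=165°
  d=(-0.9659,0.2588)  start (5,7)  tX=0.5798 tY=1.5841  stride 1/|dx|=1.0353 1/|dy|=3.8637
    cross x-line → (4,7), t=0.5798
    cross y-line → (4,8), t=1.5841 (wall)
  → r_1 = 1.5841
beam 2: φ=-45°, α=255°
  d=(-0.2588,-0.9659)  start (5,7)  tX=2.1637 tY=0.6108  stride 1/|dx|=3.8637 1/|dy|=1.0353
    cross y-line → (5,6), t=0.6108
    cross y-line → (5,5), t=1.6461
    cross x-line → (4,5), t=2.1637
    cross y-line → (4,4), t=2.6814
    cross y-line → (4,3), t=3.7166
    cross y-line → (4,2), t=4.7519
    cross y-line → (4,1), t=5.7872
    cross x-line → (3,1), t=6.0274
    cross y-line → (3,0), t=6.8225 (wall)
  → r_2 = 6.8225
beam 3: φ=45°, α=345°
  d=(0.9659,-0.2588)  start (5,7)  tX=0.4555 tY=2.2796  stride 1/|dx|=1.0353 1/|dy|=3.8637
    cross x-line → (6,7), t=0.4555 (wall)
  → r_3 = 0.4555
beam 4: φ=135°, α=75°
  d=(0.2588,0.9659)  start (5,7)  tX=1.7000 tY=0.4245  stride 1/|dx|=3.8637 1/|dy|=1.0353
    cross y-line → (5,8), t=0.4245 (wall)
  → r_4 = 0.4245

ranges = [1.5841, 6.8225, 0.4555, 0.4245]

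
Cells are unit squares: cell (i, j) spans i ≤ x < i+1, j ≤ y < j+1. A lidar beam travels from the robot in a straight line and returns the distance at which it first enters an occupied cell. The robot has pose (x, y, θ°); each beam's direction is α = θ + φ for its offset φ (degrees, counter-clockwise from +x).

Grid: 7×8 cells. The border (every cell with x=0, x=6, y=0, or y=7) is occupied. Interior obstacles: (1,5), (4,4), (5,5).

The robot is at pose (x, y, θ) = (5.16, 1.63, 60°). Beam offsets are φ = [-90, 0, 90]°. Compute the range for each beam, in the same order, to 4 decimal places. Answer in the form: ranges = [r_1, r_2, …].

ranges = [0.9699, 1.6800, 4.8036]

beam 1: φ=-90°, α=330°
  d=(0.8660,-0.5000)  start (5,1)  tX=0.9699 tY=1.2600  stride 1/|dx|=1.1547 1/|dy|=2.0000
    cross x-line → (6,1), t=0.9699 (wall)
  → r_1 = 0.9699
beam 2: φ=0°, α=60°
  d=(0.5000,0.8660)  start (5,1)  tX=1.6800 tY=0.4272  stride 1/|dx|=2.0000 1/|dy|=1.1547
    cross y-line → (5,2), t=0.4272
    cross y-line → (5,3), t=1.5819
    cross x-line → (6,3), t=1.6800 (wall)
  → r_2 = 1.6800
beam 3: φ=90°, α=150°
  d=(-0.8660,0.5000)  start (5,1)  tX=0.1848 tY=0.7400  stride 1/|dx|=1.1547 1/|dy|=2.0000
    cross x-line → (4,1), t=0.1848
    cross y-line → (4,2), t=0.7400
    cross x-line → (3,2), t=1.3395
    cross x-line → (2,2), t=2.4942
    cross y-line → (2,3), t=2.7400
    cross x-line → (1,3), t=3.6489
    cross y-line → (1,4), t=4.7400
    cross x-line → (0,4), t=4.8036 (wall)
  → r_3 = 4.8036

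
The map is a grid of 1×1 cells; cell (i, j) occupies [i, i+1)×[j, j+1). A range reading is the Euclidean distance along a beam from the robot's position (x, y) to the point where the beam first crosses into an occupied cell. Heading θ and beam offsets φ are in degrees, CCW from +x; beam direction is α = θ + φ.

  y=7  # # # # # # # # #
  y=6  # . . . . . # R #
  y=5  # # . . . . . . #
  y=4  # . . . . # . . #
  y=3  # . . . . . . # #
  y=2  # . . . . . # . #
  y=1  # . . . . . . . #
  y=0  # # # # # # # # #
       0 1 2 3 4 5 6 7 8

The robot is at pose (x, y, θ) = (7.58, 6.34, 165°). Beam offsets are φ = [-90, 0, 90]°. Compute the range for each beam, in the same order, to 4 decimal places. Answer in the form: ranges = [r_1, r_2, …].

ranges = [0.6833, 0.6005, 3.4578]

beam 1: φ=-90°, α=75°
  cosα=0.2588 sinα=0.9659 | (7,6) | tMaxX 1.6228 tMaxY 0.6833 | tΔX 3.8637 tΔY 1.0353
    t=0.6833 [y] (7,7) — stop
  → r_1 = 0.6833
beam 2: φ=0°, α=165°
  cosα=-0.9659 sinα=0.2588 | (7,6) | tMaxX 0.6005 tMaxY 2.5500 | tΔX 1.0353 tΔY 3.8637
    t=0.6005 [x] (6,6) — stop
  → r_2 = 0.6005
beam 3: φ=90°, α=255°
  cosα=-0.2588 sinα=-0.9659 | (7,6) | tMaxX 2.2409 tMaxY 0.3520 | tΔX 3.8637 tΔY 1.0353
    t=0.3520 [y] (7,5)
    t=1.3873 [y] (7,4)
    t=2.2409 [x] (6,4)
    t=2.4225 [y] (6,3)
    t=3.4578 [y] (6,2) — stop
  → r_3 = 3.4578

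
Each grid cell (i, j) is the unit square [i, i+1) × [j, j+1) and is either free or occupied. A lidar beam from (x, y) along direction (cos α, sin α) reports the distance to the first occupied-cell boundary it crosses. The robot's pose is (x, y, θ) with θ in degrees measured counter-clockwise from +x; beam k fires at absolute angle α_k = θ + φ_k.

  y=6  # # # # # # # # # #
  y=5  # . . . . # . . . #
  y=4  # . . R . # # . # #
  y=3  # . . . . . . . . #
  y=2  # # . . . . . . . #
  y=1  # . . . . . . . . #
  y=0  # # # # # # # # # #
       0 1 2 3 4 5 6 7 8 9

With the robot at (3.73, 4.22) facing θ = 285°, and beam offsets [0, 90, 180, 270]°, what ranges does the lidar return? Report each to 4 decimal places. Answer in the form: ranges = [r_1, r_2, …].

ranges = [3.3336, 1.3148, 1.8428, 2.8263]

beam 1: φ=0°, α=285°
  d=(0.2588,-0.9659)  start (3,4)  tX=1.0432 tY=0.2278  stride 1/|dx|=3.8637 1/|dy|=1.0353
    cross y-line → (3,3), t=0.2278
    cross x-line → (4,3), t=1.0432
    cross y-line → (4,2), t=1.2630
    cross y-line → (4,1), t=2.2983
    cross y-line → (4,0), t=3.3336 (wall)
  → r_1 = 3.3336
beam 2: φ=90°, α=15°
  d=(0.9659,0.2588)  start (3,4)  tX=0.2795 tY=3.0137  stride 1/|dx|=1.0353 1/|dy|=3.8637
    cross x-line → (4,4), t=0.2795
    cross x-line → (5,4), t=1.3148 (wall)
  → r_2 = 1.3148
beam 3: φ=180°, α=105°
  d=(-0.2588,0.9659)  start (3,4)  tX=2.8205 tY=0.8075  stride 1/|dx|=3.8637 1/|dy|=1.0353
    cross y-line → (3,5), t=0.8075
    cross y-line → (3,6), t=1.8428 (wall)
  → r_3 = 1.8428
beam 4: φ=270°, α=195°
  d=(-0.9659,-0.2588)  start (3,4)  tX=0.7558 tY=0.8500  stride 1/|dx|=1.0353 1/|dy|=3.8637
    cross x-line → (2,4), t=0.7558
    cross y-line → (2,3), t=0.8500
    cross x-line → (1,3), t=1.7910
    cross x-line → (0,3), t=2.8263 (wall)
  → r_4 = 2.8263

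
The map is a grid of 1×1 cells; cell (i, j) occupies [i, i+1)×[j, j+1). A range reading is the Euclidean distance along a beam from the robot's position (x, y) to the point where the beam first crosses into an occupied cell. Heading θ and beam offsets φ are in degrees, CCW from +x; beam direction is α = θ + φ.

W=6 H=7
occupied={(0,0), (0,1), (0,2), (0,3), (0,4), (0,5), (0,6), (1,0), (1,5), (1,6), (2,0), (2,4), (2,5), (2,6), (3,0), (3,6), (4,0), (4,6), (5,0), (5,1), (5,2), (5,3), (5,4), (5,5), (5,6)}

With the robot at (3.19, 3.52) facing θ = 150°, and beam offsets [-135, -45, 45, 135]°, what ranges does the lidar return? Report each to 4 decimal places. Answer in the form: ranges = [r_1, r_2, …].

ranges = [1.8738, 0.7341, 2.2673, 2.6089]

beam 1: φ=-135°, α=15°
  dir = (cos 15°, sin 15°) = (0.9659, 0.2588); from cell (3,3)
  next x-line at t=0.8386, next y-line at t=1.8546; Δt_x=1.0353, Δt_y=3.8637
    x: enter (4,3) at t=0.8386
    y: enter (4,4) at t=1.8546
    x: enter (5,4) at t=1.8738 ← occupied
  → r_1 = 1.8738
beam 2: φ=-45°, α=105°
  dir = (cos 105°, sin 105°) = (-0.2588, 0.9659); from cell (3,3)
  next x-line at t=0.7341, next y-line at t=0.4969; Δt_x=3.8637, Δt_y=1.0353
    y: enter (3,4) at t=0.4969
    x: enter (2,4) at t=0.7341 ← occupied
  → r_2 = 0.7341
beam 3: φ=45°, α=195°
  dir = (cos 195°, sin 195°) = (-0.9659, -0.2588); from cell (3,3)
  next x-line at t=0.1967, next y-line at t=2.0091; Δt_x=1.0353, Δt_y=3.8637
    x: enter (2,3) at t=0.1967
    x: enter (1,3) at t=1.2320
    y: enter (1,2) at t=2.0091
    x: enter (0,2) at t=2.2673 ← occupied
  → r_3 = 2.2673
beam 4: φ=135°, α=285°
  dir = (cos 285°, sin 285°) = (0.2588, -0.9659); from cell (3,3)
  next x-line at t=3.1296, next y-line at t=0.5383; Δt_x=3.8637, Δt_y=1.0353
    y: enter (3,2) at t=0.5383
    y: enter (3,1) at t=1.5736
    y: enter (3,0) at t=2.6089 ← occupied
  → r_4 = 2.6089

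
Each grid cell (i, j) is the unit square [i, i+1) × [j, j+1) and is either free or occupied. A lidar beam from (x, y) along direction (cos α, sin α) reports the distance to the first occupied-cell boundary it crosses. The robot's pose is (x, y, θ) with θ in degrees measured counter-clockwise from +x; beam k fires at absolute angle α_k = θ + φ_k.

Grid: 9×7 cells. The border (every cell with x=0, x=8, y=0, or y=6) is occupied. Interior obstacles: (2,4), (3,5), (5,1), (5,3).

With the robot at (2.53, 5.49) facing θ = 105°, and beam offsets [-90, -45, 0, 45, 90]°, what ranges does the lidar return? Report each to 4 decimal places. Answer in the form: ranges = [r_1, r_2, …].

ranges = [0.4866, 0.5889, 0.5280, 1.0200, 1.5840]

beam 1: φ=-90°, α=15°
  d=(0.9659,0.2588)  start (2,5)  tX=0.4866 tY=1.9705  stride 1/|dx|=1.0353 1/|dy|=3.8637
    cross x-line → (3,5), t=0.4866 (wall)
  → r_1 = 0.4866
beam 2: φ=-45°, α=60°
  d=(0.5000,0.8660)  start (2,5)  tX=0.9400 tY=0.5889  stride 1/|dx|=2.0000 1/|dy|=1.1547
    cross y-line → (2,6), t=0.5889 (wall)
  → r_2 = 0.5889
beam 3: φ=0°, α=105°
  d=(-0.2588,0.9659)  start (2,5)  tX=2.0478 tY=0.5280  stride 1/|dx|=3.8637 1/|dy|=1.0353
    cross y-line → (2,6), t=0.5280 (wall)
  → r_3 = 0.5280
beam 4: φ=45°, α=150°
  d=(-0.8660,0.5000)  start (2,5)  tX=0.6120 tY=1.0200  stride 1/|dx|=1.1547 1/|dy|=2.0000
    cross x-line → (1,5), t=0.6120
    cross y-line → (1,6), t=1.0200 (wall)
  → r_4 = 1.0200
beam 5: φ=90°, α=195°
  d=(-0.9659,-0.2588)  start (2,5)  tX=0.5487 tY=1.8932  stride 1/|dx|=1.0353 1/|dy|=3.8637
    cross x-line → (1,5), t=0.5487
    cross x-line → (0,5), t=1.5840 (wall)
  → r_5 = 1.5840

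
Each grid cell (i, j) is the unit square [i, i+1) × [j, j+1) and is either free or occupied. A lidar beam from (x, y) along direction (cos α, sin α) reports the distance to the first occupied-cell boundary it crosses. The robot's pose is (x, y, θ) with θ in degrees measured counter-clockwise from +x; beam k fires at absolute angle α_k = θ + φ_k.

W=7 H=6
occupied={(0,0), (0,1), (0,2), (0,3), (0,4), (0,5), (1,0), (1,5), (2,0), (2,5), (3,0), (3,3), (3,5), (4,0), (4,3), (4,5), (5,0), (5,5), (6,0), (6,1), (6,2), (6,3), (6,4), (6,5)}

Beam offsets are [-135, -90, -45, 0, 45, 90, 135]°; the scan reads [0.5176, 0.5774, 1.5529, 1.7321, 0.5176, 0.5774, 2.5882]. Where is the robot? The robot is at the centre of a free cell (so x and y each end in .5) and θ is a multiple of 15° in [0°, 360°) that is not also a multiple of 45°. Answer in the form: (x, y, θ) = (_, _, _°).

(x, y, θ) = (5.5, 3.5, 120°)

Candidates: 18 free-cell centres × 16 headings = 288 poses. Raycast each; keep the one whose scan matches to 4 dp.
  (4.5, 2.5, 105°): beam 1 = 1.7321 ≠ 0.5176 ✗
  (1.5, 2.5, 30°): beam 1 = 1.5529 ≠ 0.5176 ✗
  (5.5, 4.5, 195°): beam 1 = 0.5774 ≠ 0.5176 ✗
  …
  (5.5, 3.5, 120°): r_1=0.5176, r_2=0.5774, r_3=1.5529, r_4=1.7321, r_5=0.5176, r_6=0.5774, r_7=2.5882 — all match ✓
No second candidate reproduces the full scan.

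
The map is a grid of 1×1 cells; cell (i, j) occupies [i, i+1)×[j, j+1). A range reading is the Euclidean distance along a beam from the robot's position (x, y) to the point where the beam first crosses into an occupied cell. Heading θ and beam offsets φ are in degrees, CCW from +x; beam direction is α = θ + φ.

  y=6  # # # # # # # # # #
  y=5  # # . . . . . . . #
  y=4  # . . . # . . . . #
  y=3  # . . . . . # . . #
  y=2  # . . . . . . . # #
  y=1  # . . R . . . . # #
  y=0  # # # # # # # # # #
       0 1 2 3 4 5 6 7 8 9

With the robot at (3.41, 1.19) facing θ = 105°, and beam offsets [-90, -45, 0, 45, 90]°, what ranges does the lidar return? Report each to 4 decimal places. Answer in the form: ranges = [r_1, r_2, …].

beam 1: φ=-90°, α=15°
  dir = (cos 15°, sin 15°) = (0.9659, 0.2588); from cell (3,1)
  next x-line at t=0.6108, next y-line at t=3.1296; Δt_x=1.0353, Δt_y=3.8637
    x: enter (4,1) at t=0.6108
    x: enter (5,1) at t=1.6461
    x: enter (6,1) at t=2.6814
    y: enter (6,2) at t=3.1296
    x: enter (7,2) at t=3.7166
    x: enter (8,2) at t=4.7519 ← occupied
  → r_1 = 4.7519
beam 2: φ=-45°, α=60°
  dir = (cos 60°, sin 60°) = (0.5000, 0.8660); from cell (3,1)
  next x-line at t=1.1800, next y-line at t=0.9353; Δt_x=2.0000, Δt_y=1.1547
    y: enter (3,2) at t=0.9353
    x: enter (4,2) at t=1.1800
    y: enter (4,3) at t=2.0900
    x: enter (5,3) at t=3.1800
    y: enter (5,4) at t=3.2447
    y: enter (5,5) at t=4.3994
    x: enter (6,5) at t=5.1800
    y: enter (6,6) at t=5.5541 ← occupied
  → r_2 = 5.5541
beam 3: φ=0°, α=105°
  dir = (cos 105°, sin 105°) = (-0.2588, 0.9659); from cell (3,1)
  next x-line at t=1.5841, next y-line at t=0.8386; Δt_x=3.8637, Δt_y=1.0353
    y: enter (3,2) at t=0.8386
    x: enter (2,2) at t=1.5841
    y: enter (2,3) at t=1.8738
    y: enter (2,4) at t=2.9091
    y: enter (2,5) at t=3.9444
    y: enter (2,6) at t=4.9797 ← occupied
  → r_3 = 4.9797
beam 4: φ=45°, α=150°
  dir = (cos 150°, sin 150°) = (-0.8660, 0.5000); from cell (3,1)
  next x-line at t=0.4734, next y-line at t=1.6200; Δt_x=1.1547, Δt_y=2.0000
    x: enter (2,1) at t=0.4734
    y: enter (2,2) at t=1.6200
    x: enter (1,2) at t=1.6281
    x: enter (0,2) at t=2.7828 ← occupied
  → r_4 = 2.7828
beam 5: φ=90°, α=195°
  dir = (cos 195°, sin 195°) = (-0.9659, -0.2588); from cell (3,1)
  next x-line at t=0.4245, next y-line at t=0.7341; Δt_x=1.0353, Δt_y=3.8637
    x: enter (2,1) at t=0.4245
    y: enter (2,0) at t=0.7341 ← occupied
  → r_5 = 0.7341

ranges = [4.7519, 5.5541, 4.9797, 2.7828, 0.7341]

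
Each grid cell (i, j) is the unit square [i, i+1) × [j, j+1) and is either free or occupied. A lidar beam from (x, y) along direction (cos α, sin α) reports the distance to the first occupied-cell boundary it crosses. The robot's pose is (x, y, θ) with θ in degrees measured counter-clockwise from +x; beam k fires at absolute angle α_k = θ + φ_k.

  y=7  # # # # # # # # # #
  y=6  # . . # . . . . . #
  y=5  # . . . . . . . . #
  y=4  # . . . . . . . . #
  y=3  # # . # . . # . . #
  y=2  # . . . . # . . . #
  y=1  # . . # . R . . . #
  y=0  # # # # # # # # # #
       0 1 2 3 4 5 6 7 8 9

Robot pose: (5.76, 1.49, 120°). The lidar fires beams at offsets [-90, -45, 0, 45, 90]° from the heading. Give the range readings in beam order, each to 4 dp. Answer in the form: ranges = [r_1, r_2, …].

ranges = [3.7412, 0.5280, 0.5889, 1.8221, 0.9800]

beam 1: φ=-90°, α=30°
  d=(0.8660,0.5000)  start (5,1)  tX=0.2771 tY=1.0200  stride 1/|dx|=1.1547 1/|dy|=2.0000
    cross x-line → (6,1), t=0.2771
    cross y-line → (6,2), t=1.0200
    cross x-line → (7,2), t=1.4318
    cross x-line → (8,2), t=2.5865
    cross y-line → (8,3), t=3.0200
    cross x-line → (9,3), t=3.7412 (wall)
  → r_1 = 3.7412
beam 2: φ=-45°, α=75°
  d=(0.2588,0.9659)  start (5,1)  tX=0.9273 tY=0.5280  stride 1/|dx|=3.8637 1/|dy|=1.0353
    cross y-line → (5,2), t=0.5280 (wall)
  → r_2 = 0.5280
beam 3: φ=0°, α=120°
  d=(-0.5000,0.8660)  start (5,1)  tX=1.5200 tY=0.5889  stride 1/|dx|=2.0000 1/|dy|=1.1547
    cross y-line → (5,2), t=0.5889 (wall)
  → r_3 = 0.5889
beam 4: φ=45°, α=165°
  d=(-0.9659,0.2588)  start (5,1)  tX=0.7868 tY=1.9705  stride 1/|dx|=1.0353 1/|dy|=3.8637
    cross x-line → (4,1), t=0.7868
    cross x-line → (3,1), t=1.8221 (wall)
  → r_4 = 1.8221
beam 5: φ=90°, α=210°
  d=(-0.8660,-0.5000)  start (5,1)  tX=0.8776 tY=0.9800  stride 1/|dx|=1.1547 1/|dy|=2.0000
    cross x-line → (4,1), t=0.8776
    cross y-line → (4,0), t=0.9800 (wall)
  → r_5 = 0.9800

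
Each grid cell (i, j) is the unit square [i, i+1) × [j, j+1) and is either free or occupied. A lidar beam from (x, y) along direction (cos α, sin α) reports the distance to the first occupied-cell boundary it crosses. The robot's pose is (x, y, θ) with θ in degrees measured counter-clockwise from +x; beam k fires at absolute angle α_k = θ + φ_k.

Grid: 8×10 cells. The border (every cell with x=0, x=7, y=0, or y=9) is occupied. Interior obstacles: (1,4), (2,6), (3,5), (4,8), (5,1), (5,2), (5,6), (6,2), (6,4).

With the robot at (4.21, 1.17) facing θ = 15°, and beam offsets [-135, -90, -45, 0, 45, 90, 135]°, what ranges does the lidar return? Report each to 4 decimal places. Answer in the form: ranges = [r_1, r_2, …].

ranges = [0.1963, 0.1760, 0.3400, 0.8179, 1.5800, 3.9651, 3.7066]

beam 1: φ=-135°, α=240°
  direction (-0.5000, -0.8660); cell (4,1); t to first gridline: x 0.4200, y 0.1963 (then +2.0000 / +1.1547)
    (4,0) via y @ 0.1963  # hit
  → r_1 = 0.1963
beam 2: φ=-90°, α=285°
  direction (0.2588, -0.9659); cell (4,1); t to first gridline: x 3.0523, y 0.1760 (then +3.8637 / +1.0353)
    (4,0) via y @ 0.1760  # hit
  → r_2 = 0.1760
beam 3: φ=-45°, α=330°
  direction (0.8660, -0.5000); cell (4,1); t to first gridline: x 0.9122, y 0.3400 (then +1.1547 / +2.0000)
    (4,0) via y @ 0.3400  # hit
  → r_3 = 0.3400
beam 4: φ=0°, α=15°
  direction (0.9659, 0.2588); cell (4,1); t to first gridline: x 0.8179, y 3.2069 (then +1.0353 / +3.8637)
    (5,1) via x @ 0.8179  # hit
  → r_4 = 0.8179
beam 5: φ=45°, α=60°
  direction (0.5000, 0.8660); cell (4,1); t to first gridline: x 1.5800, y 0.9584 (then +2.0000 / +1.1547)
    (4,2) via y @ 0.9584
    (5,2) via x @ 1.5800  # hit
  → r_5 = 1.5800
beam 6: φ=90°, α=105°
  direction (-0.2588, 0.9659); cell (4,1); t to first gridline: x 0.8114, y 0.8593 (then +3.8637 / +1.0353)
    (3,1) via x @ 0.8114
    (3,2) via y @ 0.8593
    (3,3) via y @ 1.8946
    (3,4) via y @ 2.9298
    (3,5) via y @ 3.9651  # hit
  → r_6 = 3.9651
beam 7: φ=135°, α=150°
  direction (-0.8660, 0.5000); cell (4,1); t to first gridline: x 0.2425, y 1.6600 (then +1.1547 / +2.0000)
    (3,1) via x @ 0.2425
    (2,1) via x @ 1.3972
    (2,2) via y @ 1.6600
    (1,2) via x @ 2.5519
    (1,3) via y @ 3.6600
    (0,3) via x @ 3.7066  # hit
  → r_7 = 3.7066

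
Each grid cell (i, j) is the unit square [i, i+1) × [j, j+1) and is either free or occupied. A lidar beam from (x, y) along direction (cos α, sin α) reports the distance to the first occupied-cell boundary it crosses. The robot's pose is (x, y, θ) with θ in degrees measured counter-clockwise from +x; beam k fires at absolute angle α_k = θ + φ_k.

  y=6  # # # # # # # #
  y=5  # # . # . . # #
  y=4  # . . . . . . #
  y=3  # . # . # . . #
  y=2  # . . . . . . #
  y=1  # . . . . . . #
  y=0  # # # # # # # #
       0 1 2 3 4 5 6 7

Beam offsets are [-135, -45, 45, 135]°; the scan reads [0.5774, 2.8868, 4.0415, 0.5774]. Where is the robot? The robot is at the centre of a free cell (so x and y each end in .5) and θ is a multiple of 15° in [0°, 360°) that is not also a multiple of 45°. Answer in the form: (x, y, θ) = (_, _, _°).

Candidates: 25 free-cell centres × 16 headings = 400 poses. Raycast each; keep the one whose scan matches to 4 dp.
  (6.5, 3.5, 165°): beam 3 = 5.0000 ≠ 4.0415 ✗
  (4.5, 2.5, 255°): beam 2 = 3.0000 ≠ 2.8868 ✗
  (6.5, 3.5, 345°): beam 1 = 5.0000 ≠ 0.5774 ✗
  (5.5, 1.5, 300°): beam 1 = 4.6587 ≠ 0.5774 ✗
  …
  (6.5, 4.5, 195°): r_1=0.5774, r_2=2.8868, r_3=4.0415, r_4=0.5774 — all match ✓
Only this pose fits every beam.

(x, y, θ) = (6.5, 4.5, 195°)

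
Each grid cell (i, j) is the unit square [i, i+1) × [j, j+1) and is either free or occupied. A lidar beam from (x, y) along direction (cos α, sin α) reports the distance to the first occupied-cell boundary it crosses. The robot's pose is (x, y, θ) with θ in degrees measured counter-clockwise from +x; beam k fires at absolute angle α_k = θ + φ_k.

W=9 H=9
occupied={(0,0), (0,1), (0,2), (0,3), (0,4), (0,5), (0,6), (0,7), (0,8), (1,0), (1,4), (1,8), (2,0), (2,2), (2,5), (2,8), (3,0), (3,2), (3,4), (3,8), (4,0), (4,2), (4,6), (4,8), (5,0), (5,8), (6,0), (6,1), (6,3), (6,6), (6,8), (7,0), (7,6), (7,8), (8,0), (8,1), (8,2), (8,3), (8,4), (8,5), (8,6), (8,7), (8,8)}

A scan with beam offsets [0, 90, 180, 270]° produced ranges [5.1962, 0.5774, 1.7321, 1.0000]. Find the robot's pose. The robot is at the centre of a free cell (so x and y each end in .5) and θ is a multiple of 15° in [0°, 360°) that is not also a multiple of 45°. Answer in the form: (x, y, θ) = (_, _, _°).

(x, y, θ) = (3.5, 6.5, 300°)

The pose lattice has 38·16 = 608 candidates. Test each by forward raycasting.
  (2.5, 7.5, 165°): beam 1 = 1.5529 ≠ 5.1962 ✗
  (6.5, 7.5, 60°): beam 1 = 0.5774 ≠ 5.1962 ✗
  (5.5, 1.5, 120°): beam 1 = 1.0000 ≠ 5.1962 ✗
  (1.5, 7.5, 105°): beam 1 = 0.5176 ≠ 5.1962 ✗
  …
  (3.5, 6.5, 300°): r_1=5.1962, r_2=0.5774, r_3=1.7321, r_4=1.0000 — all match ✓
Unique over the lattice → pose = (3.5, 6.5, 300°).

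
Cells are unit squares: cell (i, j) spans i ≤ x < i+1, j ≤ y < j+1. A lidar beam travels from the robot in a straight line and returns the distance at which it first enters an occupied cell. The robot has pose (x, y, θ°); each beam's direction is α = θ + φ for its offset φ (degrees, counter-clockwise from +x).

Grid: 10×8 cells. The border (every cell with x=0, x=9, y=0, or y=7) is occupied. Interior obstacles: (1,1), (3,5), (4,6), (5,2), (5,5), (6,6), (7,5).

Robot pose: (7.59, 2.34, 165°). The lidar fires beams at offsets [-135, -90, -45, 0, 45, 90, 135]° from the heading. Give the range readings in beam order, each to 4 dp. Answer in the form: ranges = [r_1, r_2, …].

beam 1: φ=-135°, α=30°
  cosα=0.8660 sinα=0.5000 | (7,2) | tMaxX 0.4734 tMaxY 1.3200 | tΔX 1.1547 tΔY 2.0000
    t=0.4734 [x] (8,2)
    t=1.3200 [y] (8,3)
    t=1.6281 [x] (9,3) — stop
  → r_1 = 1.6281
beam 2: φ=-90°, α=75°
  cosα=0.2588 sinα=0.9659 | (7,2) | tMaxX 1.5841 tMaxY 0.6833 | tΔX 3.8637 tΔY 1.0353
    t=0.6833 [y] (7,3)
    t=1.5841 [x] (8,3)
    t=1.7186 [y] (8,4)
    t=2.7538 [y] (8,5)
    t=3.7891 [y] (8,6)
    t=4.8244 [y] (8,7) — stop
  → r_2 = 4.8244
beam 3: φ=-45°, α=120°
  cosα=-0.5000 sinα=0.8660 | (7,2) | tMaxX 1.1800 tMaxY 0.7621 | tΔX 2.0000 tΔY 1.1547
    t=0.7621 [y] (7,3)
    t=1.1800 [x] (6,3)
    t=1.9168 [y] (6,4)
    t=3.0715 [y] (6,5)
    t=3.1800 [x] (5,5) — stop
  → r_3 = 3.1800
beam 4: φ=0°, α=165°
  cosα=-0.9659 sinα=0.2588 | (7,2) | tMaxX 0.6108 tMaxY 2.5500 | tΔX 1.0353 tΔY 3.8637
    t=0.6108 [x] (6,2)
    t=1.6461 [x] (5,2) — stop
  → r_4 = 1.6461
beam 5: φ=45°, α=210°
  cosα=-0.8660 sinα=-0.5000 | (7,2) | tMaxX 0.6813 tMaxY 0.6800 | tΔX 1.1547 tΔY 2.0000
    t=0.6800 [y] (7,1)
    t=0.6813 [x] (6,1)
    t=1.8360 [x] (5,1)
    t=2.6800 [y] (5,0) — stop
  → r_5 = 2.6800
beam 6: φ=90°, α=255°
  cosα=-0.2588 sinα=-0.9659 | (7,2) | tMaxX 2.2796 tMaxY 0.3520 | tΔX 3.8637 tΔY 1.0353
    t=0.3520 [y] (7,1)
    t=1.3873 [y] (7,0) — stop
  → r_6 = 1.3873
beam 7: φ=135°, α=300°
  cosα=0.5000 sinα=-0.8660 | (7,2) | tMaxX 0.8200 tMaxY 0.3926 | tΔX 2.0000 tΔY 1.1547
    t=0.3926 [y] (7,1)
    t=0.8200 [x] (8,1)
    t=1.5473 [y] (8,0) — stop
  → r_7 = 1.5473

ranges = [1.6281, 4.8244, 3.1800, 1.6461, 2.6800, 1.3873, 1.5473]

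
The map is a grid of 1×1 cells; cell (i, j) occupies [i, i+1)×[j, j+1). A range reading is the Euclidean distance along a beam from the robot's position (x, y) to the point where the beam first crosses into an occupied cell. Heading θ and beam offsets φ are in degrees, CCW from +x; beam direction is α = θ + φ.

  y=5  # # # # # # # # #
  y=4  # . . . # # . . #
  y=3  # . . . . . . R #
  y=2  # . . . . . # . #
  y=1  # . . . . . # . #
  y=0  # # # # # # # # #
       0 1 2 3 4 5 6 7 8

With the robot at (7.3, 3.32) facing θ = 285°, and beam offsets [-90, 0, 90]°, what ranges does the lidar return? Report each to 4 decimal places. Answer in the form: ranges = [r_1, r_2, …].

ranges = [1.2364, 2.4018, 0.7247]

beam 1: φ=-90°, α=195°
  direction (-0.9659, -0.2588); cell (7,3); t to first gridline: x 0.3106, y 1.2364 (then +1.0353 / +3.8637)
    (6,3) via x @ 0.3106
    (6,2) via y @ 1.2364  # hit
  → r_1 = 1.2364
beam 2: φ=0°, α=285°
  direction (0.2588, -0.9659); cell (7,3); t to first gridline: x 2.7046, y 0.3313 (then +3.8637 / +1.0353)
    (7,2) via y @ 0.3313
    (7,1) via y @ 1.3666
    (7,0) via y @ 2.4018  # hit
  → r_2 = 2.4018
beam 3: φ=90°, α=15°
  direction (0.9659, 0.2588); cell (7,3); t to first gridline: x 0.7247, y 2.6273 (then +1.0353 / +3.8637)
    (8,3) via x @ 0.7247  # hit
  → r_3 = 0.7247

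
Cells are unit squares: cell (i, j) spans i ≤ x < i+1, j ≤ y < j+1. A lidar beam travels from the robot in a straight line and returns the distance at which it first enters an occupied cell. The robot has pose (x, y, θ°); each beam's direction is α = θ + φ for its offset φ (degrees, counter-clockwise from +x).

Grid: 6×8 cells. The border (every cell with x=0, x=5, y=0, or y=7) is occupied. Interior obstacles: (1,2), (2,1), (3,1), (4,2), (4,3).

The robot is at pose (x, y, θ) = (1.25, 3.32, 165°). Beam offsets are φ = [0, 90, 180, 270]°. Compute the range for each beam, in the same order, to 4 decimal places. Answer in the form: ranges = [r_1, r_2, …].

beam 1: φ=0°, α=165°
  dir = (cos 165°, sin 165°) = (-0.9659, 0.2588); from cell (1,3)
  next x-line at t=0.2588, next y-line at t=2.6273; Δt_x=1.0353, Δt_y=3.8637
    x: enter (0,3) at t=0.2588 ← occupied
  → r_1 = 0.2588
beam 2: φ=90°, α=255°
  dir = (cos 255°, sin 255°) = (-0.2588, -0.9659); from cell (1,3)
  next x-line at t=0.9659, next y-line at t=0.3313; Δt_x=3.8637, Δt_y=1.0353
    y: enter (1,2) at t=0.3313 ← occupied
  → r_2 = 0.3313
beam 3: φ=180°, α=345°
  dir = (cos 345°, sin 345°) = (0.9659, -0.2588); from cell (1,3)
  next x-line at t=0.7765, next y-line at t=1.2364; Δt_x=1.0353, Δt_y=3.8637
    x: enter (2,3) at t=0.7765
    y: enter (2,2) at t=1.2364
    x: enter (3,2) at t=1.8117
    x: enter (4,2) at t=2.8470 ← occupied
  → r_3 = 2.8470
beam 4: φ=270°, α=75°
  dir = (cos 75°, sin 75°) = (0.2588, 0.9659); from cell (1,3)
  next x-line at t=2.8978, next y-line at t=0.7040; Δt_x=3.8637, Δt_y=1.0353
    y: enter (1,4) at t=0.7040
    y: enter (1,5) at t=1.7393
    y: enter (1,6) at t=2.7745
    x: enter (2,6) at t=2.8978
    y: enter (2,7) at t=3.8098 ← occupied
  → r_4 = 3.8098

ranges = [0.2588, 0.3313, 2.8470, 3.8098]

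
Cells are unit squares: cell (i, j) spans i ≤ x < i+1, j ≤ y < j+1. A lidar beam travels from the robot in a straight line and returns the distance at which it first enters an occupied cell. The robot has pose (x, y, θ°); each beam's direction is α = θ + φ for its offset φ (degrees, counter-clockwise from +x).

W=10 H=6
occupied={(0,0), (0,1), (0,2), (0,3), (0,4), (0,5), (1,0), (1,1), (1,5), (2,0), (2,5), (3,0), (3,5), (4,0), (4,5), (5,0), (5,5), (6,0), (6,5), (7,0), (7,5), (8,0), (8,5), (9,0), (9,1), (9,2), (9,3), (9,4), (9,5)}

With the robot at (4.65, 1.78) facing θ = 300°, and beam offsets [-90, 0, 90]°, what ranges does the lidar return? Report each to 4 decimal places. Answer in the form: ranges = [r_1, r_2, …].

beam 1: φ=-90°, α=210°
  cosα=-0.8660 sinα=-0.5000 | (4,1) | tMaxX 0.7506 tMaxY 1.5600 | tΔX 1.1547 tΔY 2.0000
    t=0.7506 [x] (3,1)
    t=1.5600 [y] (3,0) — stop
  → r_1 = 1.5600
beam 2: φ=0°, α=300°
  cosα=0.5000 sinα=-0.8660 | (4,1) | tMaxX 0.7000 tMaxY 0.9007 | tΔX 2.0000 tΔY 1.1547
    t=0.7000 [x] (5,1)
    t=0.9007 [y] (5,0) — stop
  → r_2 = 0.9007
beam 3: φ=90°, α=30°
  cosα=0.8660 sinα=0.5000 | (4,1) | tMaxX 0.4041 tMaxY 0.4400 | tΔX 1.1547 tΔY 2.0000
    t=0.4041 [x] (5,1)
    t=0.4400 [y] (5,2)
    t=1.5588 [x] (6,2)
    t=2.4400 [y] (6,3)
    t=2.7135 [x] (7,3)
    t=3.8682 [x] (8,3)
    t=4.4400 [y] (8,4)
    t=5.0229 [x] (9,4) — stop
  → r_3 = 5.0229

ranges = [1.5600, 0.9007, 5.0229]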